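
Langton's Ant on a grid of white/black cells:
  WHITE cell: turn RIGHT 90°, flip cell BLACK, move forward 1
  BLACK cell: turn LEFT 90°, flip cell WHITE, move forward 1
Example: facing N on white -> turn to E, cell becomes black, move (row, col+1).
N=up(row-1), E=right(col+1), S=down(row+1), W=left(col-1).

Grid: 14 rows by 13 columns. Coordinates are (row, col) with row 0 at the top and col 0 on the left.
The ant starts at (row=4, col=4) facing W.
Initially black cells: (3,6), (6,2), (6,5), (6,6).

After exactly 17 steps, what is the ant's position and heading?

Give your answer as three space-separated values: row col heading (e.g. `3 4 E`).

Answer: 5 6 N

Derivation:
Step 1: on WHITE (4,4): turn R to N, flip to black, move to (3,4). |black|=5
Step 2: on WHITE (3,4): turn R to E, flip to black, move to (3,5). |black|=6
Step 3: on WHITE (3,5): turn R to S, flip to black, move to (4,5). |black|=7
Step 4: on WHITE (4,5): turn R to W, flip to black, move to (4,4). |black|=8
Step 5: on BLACK (4,4): turn L to S, flip to white, move to (5,4). |black|=7
Step 6: on WHITE (5,4): turn R to W, flip to black, move to (5,3). |black|=8
Step 7: on WHITE (5,3): turn R to N, flip to black, move to (4,3). |black|=9
Step 8: on WHITE (4,3): turn R to E, flip to black, move to (4,4). |black|=10
Step 9: on WHITE (4,4): turn R to S, flip to black, move to (5,4). |black|=11
Step 10: on BLACK (5,4): turn L to E, flip to white, move to (5,5). |black|=10
Step 11: on WHITE (5,5): turn R to S, flip to black, move to (6,5). |black|=11
Step 12: on BLACK (6,5): turn L to E, flip to white, move to (6,6). |black|=10
Step 13: on BLACK (6,6): turn L to N, flip to white, move to (5,6). |black|=9
Step 14: on WHITE (5,6): turn R to E, flip to black, move to (5,7). |black|=10
Step 15: on WHITE (5,7): turn R to S, flip to black, move to (6,7). |black|=11
Step 16: on WHITE (6,7): turn R to W, flip to black, move to (6,6). |black|=12
Step 17: on WHITE (6,6): turn R to N, flip to black, move to (5,6). |black|=13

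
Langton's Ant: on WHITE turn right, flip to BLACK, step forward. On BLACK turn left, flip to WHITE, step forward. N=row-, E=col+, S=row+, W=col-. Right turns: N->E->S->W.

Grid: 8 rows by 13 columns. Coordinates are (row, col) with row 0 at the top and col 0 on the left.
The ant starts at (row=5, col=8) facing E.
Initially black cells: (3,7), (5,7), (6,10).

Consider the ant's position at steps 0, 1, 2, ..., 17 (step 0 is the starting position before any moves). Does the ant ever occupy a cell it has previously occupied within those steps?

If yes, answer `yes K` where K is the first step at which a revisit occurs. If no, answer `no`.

Step 1: on WHITE (5,8): turn R to S, flip to black, move to (6,8). |black|=4 — new cell
Step 2: on WHITE (6,8): turn R to W, flip to black, move to (6,7). |black|=5 — new cell
Step 3: on WHITE (6,7): turn R to N, flip to black, move to (5,7). |black|=6 — new cell
Step 4: on BLACK (5,7): turn L to W, flip to white, move to (5,6). |black|=5 — new cell
Step 5: on WHITE (5,6): turn R to N, flip to black, move to (4,6). |black|=6 — new cell
Step 6: on WHITE (4,6): turn R to E, flip to black, move to (4,7). |black|=7 — new cell
Step 7: on WHITE (4,7): turn R to S, flip to black, move to (5,7). |black|=8 — REVISIT

Answer: yes 7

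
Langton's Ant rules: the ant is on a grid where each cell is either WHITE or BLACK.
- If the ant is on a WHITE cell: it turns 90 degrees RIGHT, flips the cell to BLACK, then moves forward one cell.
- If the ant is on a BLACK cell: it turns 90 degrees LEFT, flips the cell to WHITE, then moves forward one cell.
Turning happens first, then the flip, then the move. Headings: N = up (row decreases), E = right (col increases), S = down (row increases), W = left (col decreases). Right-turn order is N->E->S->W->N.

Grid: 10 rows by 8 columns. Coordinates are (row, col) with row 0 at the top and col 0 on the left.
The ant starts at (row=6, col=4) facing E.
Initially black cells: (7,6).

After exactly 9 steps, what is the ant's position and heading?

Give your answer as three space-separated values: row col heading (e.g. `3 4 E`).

Step 1: on WHITE (6,4): turn R to S, flip to black, move to (7,4). |black|=2
Step 2: on WHITE (7,4): turn R to W, flip to black, move to (7,3). |black|=3
Step 3: on WHITE (7,3): turn R to N, flip to black, move to (6,3). |black|=4
Step 4: on WHITE (6,3): turn R to E, flip to black, move to (6,4). |black|=5
Step 5: on BLACK (6,4): turn L to N, flip to white, move to (5,4). |black|=4
Step 6: on WHITE (5,4): turn R to E, flip to black, move to (5,5). |black|=5
Step 7: on WHITE (5,5): turn R to S, flip to black, move to (6,5). |black|=6
Step 8: on WHITE (6,5): turn R to W, flip to black, move to (6,4). |black|=7
Step 9: on WHITE (6,4): turn R to N, flip to black, move to (5,4). |black|=8

Answer: 5 4 N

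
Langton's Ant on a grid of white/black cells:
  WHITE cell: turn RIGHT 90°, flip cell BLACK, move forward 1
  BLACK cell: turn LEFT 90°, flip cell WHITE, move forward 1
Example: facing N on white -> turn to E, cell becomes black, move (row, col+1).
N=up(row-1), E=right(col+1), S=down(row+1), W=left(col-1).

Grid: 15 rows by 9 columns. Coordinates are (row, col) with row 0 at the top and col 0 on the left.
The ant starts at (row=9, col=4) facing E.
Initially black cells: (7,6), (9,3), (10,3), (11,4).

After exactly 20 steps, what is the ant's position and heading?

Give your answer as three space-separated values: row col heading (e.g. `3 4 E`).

Answer: 13 2 W

Derivation:
Step 1: on WHITE (9,4): turn R to S, flip to black, move to (10,4). |black|=5
Step 2: on WHITE (10,4): turn R to W, flip to black, move to (10,3). |black|=6
Step 3: on BLACK (10,3): turn L to S, flip to white, move to (11,3). |black|=5
Step 4: on WHITE (11,3): turn R to W, flip to black, move to (11,2). |black|=6
Step 5: on WHITE (11,2): turn R to N, flip to black, move to (10,2). |black|=7
Step 6: on WHITE (10,2): turn R to E, flip to black, move to (10,3). |black|=8
Step 7: on WHITE (10,3): turn R to S, flip to black, move to (11,3). |black|=9
Step 8: on BLACK (11,3): turn L to E, flip to white, move to (11,4). |black|=8
Step 9: on BLACK (11,4): turn L to N, flip to white, move to (10,4). |black|=7
Step 10: on BLACK (10,4): turn L to W, flip to white, move to (10,3). |black|=6
Step 11: on BLACK (10,3): turn L to S, flip to white, move to (11,3). |black|=5
Step 12: on WHITE (11,3): turn R to W, flip to black, move to (11,2). |black|=6
Step 13: on BLACK (11,2): turn L to S, flip to white, move to (12,2). |black|=5
Step 14: on WHITE (12,2): turn R to W, flip to black, move to (12,1). |black|=6
Step 15: on WHITE (12,1): turn R to N, flip to black, move to (11,1). |black|=7
Step 16: on WHITE (11,1): turn R to E, flip to black, move to (11,2). |black|=8
Step 17: on WHITE (11,2): turn R to S, flip to black, move to (12,2). |black|=9
Step 18: on BLACK (12,2): turn L to E, flip to white, move to (12,3). |black|=8
Step 19: on WHITE (12,3): turn R to S, flip to black, move to (13,3). |black|=9
Step 20: on WHITE (13,3): turn R to W, flip to black, move to (13,2). |black|=10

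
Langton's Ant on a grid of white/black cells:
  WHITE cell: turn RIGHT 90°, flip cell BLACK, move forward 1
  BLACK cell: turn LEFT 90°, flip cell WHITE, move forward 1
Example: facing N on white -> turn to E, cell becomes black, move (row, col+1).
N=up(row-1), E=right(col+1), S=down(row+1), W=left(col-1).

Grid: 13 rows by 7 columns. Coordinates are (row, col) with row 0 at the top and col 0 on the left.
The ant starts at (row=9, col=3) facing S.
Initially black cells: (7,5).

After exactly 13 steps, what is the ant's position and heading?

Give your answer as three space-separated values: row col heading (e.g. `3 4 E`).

Answer: 9 4 W

Derivation:
Step 1: on WHITE (9,3): turn R to W, flip to black, move to (9,2). |black|=2
Step 2: on WHITE (9,2): turn R to N, flip to black, move to (8,2). |black|=3
Step 3: on WHITE (8,2): turn R to E, flip to black, move to (8,3). |black|=4
Step 4: on WHITE (8,3): turn R to S, flip to black, move to (9,3). |black|=5
Step 5: on BLACK (9,3): turn L to E, flip to white, move to (9,4). |black|=4
Step 6: on WHITE (9,4): turn R to S, flip to black, move to (10,4). |black|=5
Step 7: on WHITE (10,4): turn R to W, flip to black, move to (10,3). |black|=6
Step 8: on WHITE (10,3): turn R to N, flip to black, move to (9,3). |black|=7
Step 9: on WHITE (9,3): turn R to E, flip to black, move to (9,4). |black|=8
Step 10: on BLACK (9,4): turn L to N, flip to white, move to (8,4). |black|=7
Step 11: on WHITE (8,4): turn R to E, flip to black, move to (8,5). |black|=8
Step 12: on WHITE (8,5): turn R to S, flip to black, move to (9,5). |black|=9
Step 13: on WHITE (9,5): turn R to W, flip to black, move to (9,4). |black|=10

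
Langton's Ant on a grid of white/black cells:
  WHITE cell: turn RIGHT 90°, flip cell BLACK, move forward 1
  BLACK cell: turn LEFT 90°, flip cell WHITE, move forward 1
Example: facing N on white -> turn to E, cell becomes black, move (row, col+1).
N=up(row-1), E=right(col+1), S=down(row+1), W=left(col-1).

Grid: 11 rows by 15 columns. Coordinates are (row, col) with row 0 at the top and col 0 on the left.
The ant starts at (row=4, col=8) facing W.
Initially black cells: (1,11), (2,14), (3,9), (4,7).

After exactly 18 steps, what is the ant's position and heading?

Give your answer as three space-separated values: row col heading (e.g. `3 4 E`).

Step 1: on WHITE (4,8): turn R to N, flip to black, move to (3,8). |black|=5
Step 2: on WHITE (3,8): turn R to E, flip to black, move to (3,9). |black|=6
Step 3: on BLACK (3,9): turn L to N, flip to white, move to (2,9). |black|=5
Step 4: on WHITE (2,9): turn R to E, flip to black, move to (2,10). |black|=6
Step 5: on WHITE (2,10): turn R to S, flip to black, move to (3,10). |black|=7
Step 6: on WHITE (3,10): turn R to W, flip to black, move to (3,9). |black|=8
Step 7: on WHITE (3,9): turn R to N, flip to black, move to (2,9). |black|=9
Step 8: on BLACK (2,9): turn L to W, flip to white, move to (2,8). |black|=8
Step 9: on WHITE (2,8): turn R to N, flip to black, move to (1,8). |black|=9
Step 10: on WHITE (1,8): turn R to E, flip to black, move to (1,9). |black|=10
Step 11: on WHITE (1,9): turn R to S, flip to black, move to (2,9). |black|=11
Step 12: on WHITE (2,9): turn R to W, flip to black, move to (2,8). |black|=12
Step 13: on BLACK (2,8): turn L to S, flip to white, move to (3,8). |black|=11
Step 14: on BLACK (3,8): turn L to E, flip to white, move to (3,9). |black|=10
Step 15: on BLACK (3,9): turn L to N, flip to white, move to (2,9). |black|=9
Step 16: on BLACK (2,9): turn L to W, flip to white, move to (2,8). |black|=8
Step 17: on WHITE (2,8): turn R to N, flip to black, move to (1,8). |black|=9
Step 18: on BLACK (1,8): turn L to W, flip to white, move to (1,7). |black|=8

Answer: 1 7 W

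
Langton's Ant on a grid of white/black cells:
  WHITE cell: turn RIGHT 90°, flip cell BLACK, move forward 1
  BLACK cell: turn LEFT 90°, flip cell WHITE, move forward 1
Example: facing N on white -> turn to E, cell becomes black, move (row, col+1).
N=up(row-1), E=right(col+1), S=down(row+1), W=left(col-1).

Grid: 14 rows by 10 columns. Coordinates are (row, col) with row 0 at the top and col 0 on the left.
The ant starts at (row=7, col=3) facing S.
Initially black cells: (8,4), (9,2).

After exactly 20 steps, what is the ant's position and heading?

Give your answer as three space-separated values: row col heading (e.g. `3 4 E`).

Step 1: on WHITE (7,3): turn R to W, flip to black, move to (7,2). |black|=3
Step 2: on WHITE (7,2): turn R to N, flip to black, move to (6,2). |black|=4
Step 3: on WHITE (6,2): turn R to E, flip to black, move to (6,3). |black|=5
Step 4: on WHITE (6,3): turn R to S, flip to black, move to (7,3). |black|=6
Step 5: on BLACK (7,3): turn L to E, flip to white, move to (7,4). |black|=5
Step 6: on WHITE (7,4): turn R to S, flip to black, move to (8,4). |black|=6
Step 7: on BLACK (8,4): turn L to E, flip to white, move to (8,5). |black|=5
Step 8: on WHITE (8,5): turn R to S, flip to black, move to (9,5). |black|=6
Step 9: on WHITE (9,5): turn R to W, flip to black, move to (9,4). |black|=7
Step 10: on WHITE (9,4): turn R to N, flip to black, move to (8,4). |black|=8
Step 11: on WHITE (8,4): turn R to E, flip to black, move to (8,5). |black|=9
Step 12: on BLACK (8,5): turn L to N, flip to white, move to (7,5). |black|=8
Step 13: on WHITE (7,5): turn R to E, flip to black, move to (7,6). |black|=9
Step 14: on WHITE (7,6): turn R to S, flip to black, move to (8,6). |black|=10
Step 15: on WHITE (8,6): turn R to W, flip to black, move to (8,5). |black|=11
Step 16: on WHITE (8,5): turn R to N, flip to black, move to (7,5). |black|=12
Step 17: on BLACK (7,5): turn L to W, flip to white, move to (7,4). |black|=11
Step 18: on BLACK (7,4): turn L to S, flip to white, move to (8,4). |black|=10
Step 19: on BLACK (8,4): turn L to E, flip to white, move to (8,5). |black|=9
Step 20: on BLACK (8,5): turn L to N, flip to white, move to (7,5). |black|=8

Answer: 7 5 N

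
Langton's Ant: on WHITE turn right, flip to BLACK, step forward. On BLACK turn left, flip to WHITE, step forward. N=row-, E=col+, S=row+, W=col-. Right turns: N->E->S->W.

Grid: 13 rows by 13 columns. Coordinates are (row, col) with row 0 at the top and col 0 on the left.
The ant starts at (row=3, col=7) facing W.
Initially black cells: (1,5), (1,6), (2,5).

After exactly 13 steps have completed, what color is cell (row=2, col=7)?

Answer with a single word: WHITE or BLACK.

Step 1: on WHITE (3,7): turn R to N, flip to black, move to (2,7). |black|=4
Step 2: on WHITE (2,7): turn R to E, flip to black, move to (2,8). |black|=5
Step 3: on WHITE (2,8): turn R to S, flip to black, move to (3,8). |black|=6
Step 4: on WHITE (3,8): turn R to W, flip to black, move to (3,7). |black|=7
Step 5: on BLACK (3,7): turn L to S, flip to white, move to (4,7). |black|=6
Step 6: on WHITE (4,7): turn R to W, flip to black, move to (4,6). |black|=7
Step 7: on WHITE (4,6): turn R to N, flip to black, move to (3,6). |black|=8
Step 8: on WHITE (3,6): turn R to E, flip to black, move to (3,7). |black|=9
Step 9: on WHITE (3,7): turn R to S, flip to black, move to (4,7). |black|=10
Step 10: on BLACK (4,7): turn L to E, flip to white, move to (4,8). |black|=9
Step 11: on WHITE (4,8): turn R to S, flip to black, move to (5,8). |black|=10
Step 12: on WHITE (5,8): turn R to W, flip to black, move to (5,7). |black|=11
Step 13: on WHITE (5,7): turn R to N, flip to black, move to (4,7). |black|=12

Answer: BLACK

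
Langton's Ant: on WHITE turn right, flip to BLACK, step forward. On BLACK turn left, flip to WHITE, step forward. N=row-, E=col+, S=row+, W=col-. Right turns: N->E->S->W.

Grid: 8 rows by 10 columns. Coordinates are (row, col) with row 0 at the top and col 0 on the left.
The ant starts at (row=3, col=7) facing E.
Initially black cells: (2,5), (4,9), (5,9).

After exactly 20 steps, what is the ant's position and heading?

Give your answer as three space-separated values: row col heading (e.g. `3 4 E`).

Answer: 1 5 W

Derivation:
Step 1: on WHITE (3,7): turn R to S, flip to black, move to (4,7). |black|=4
Step 2: on WHITE (4,7): turn R to W, flip to black, move to (4,6). |black|=5
Step 3: on WHITE (4,6): turn R to N, flip to black, move to (3,6). |black|=6
Step 4: on WHITE (3,6): turn R to E, flip to black, move to (3,7). |black|=7
Step 5: on BLACK (3,7): turn L to N, flip to white, move to (2,7). |black|=6
Step 6: on WHITE (2,7): turn R to E, flip to black, move to (2,8). |black|=7
Step 7: on WHITE (2,8): turn R to S, flip to black, move to (3,8). |black|=8
Step 8: on WHITE (3,8): turn R to W, flip to black, move to (3,7). |black|=9
Step 9: on WHITE (3,7): turn R to N, flip to black, move to (2,7). |black|=10
Step 10: on BLACK (2,7): turn L to W, flip to white, move to (2,6). |black|=9
Step 11: on WHITE (2,6): turn R to N, flip to black, move to (1,6). |black|=10
Step 12: on WHITE (1,6): turn R to E, flip to black, move to (1,7). |black|=11
Step 13: on WHITE (1,7): turn R to S, flip to black, move to (2,7). |black|=12
Step 14: on WHITE (2,7): turn R to W, flip to black, move to (2,6). |black|=13
Step 15: on BLACK (2,6): turn L to S, flip to white, move to (3,6). |black|=12
Step 16: on BLACK (3,6): turn L to E, flip to white, move to (3,7). |black|=11
Step 17: on BLACK (3,7): turn L to N, flip to white, move to (2,7). |black|=10
Step 18: on BLACK (2,7): turn L to W, flip to white, move to (2,6). |black|=9
Step 19: on WHITE (2,6): turn R to N, flip to black, move to (1,6). |black|=10
Step 20: on BLACK (1,6): turn L to W, flip to white, move to (1,5). |black|=9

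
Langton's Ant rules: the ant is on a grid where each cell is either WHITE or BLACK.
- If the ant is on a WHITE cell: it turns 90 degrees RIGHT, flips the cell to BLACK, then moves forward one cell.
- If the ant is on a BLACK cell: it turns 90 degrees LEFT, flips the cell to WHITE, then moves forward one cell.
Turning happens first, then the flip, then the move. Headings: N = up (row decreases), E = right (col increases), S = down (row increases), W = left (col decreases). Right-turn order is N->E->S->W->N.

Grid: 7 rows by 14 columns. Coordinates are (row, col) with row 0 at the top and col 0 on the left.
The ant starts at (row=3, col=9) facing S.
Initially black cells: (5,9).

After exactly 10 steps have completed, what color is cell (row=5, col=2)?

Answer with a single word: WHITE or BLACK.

Answer: WHITE

Derivation:
Step 1: on WHITE (3,9): turn R to W, flip to black, move to (3,8). |black|=2
Step 2: on WHITE (3,8): turn R to N, flip to black, move to (2,8). |black|=3
Step 3: on WHITE (2,8): turn R to E, flip to black, move to (2,9). |black|=4
Step 4: on WHITE (2,9): turn R to S, flip to black, move to (3,9). |black|=5
Step 5: on BLACK (3,9): turn L to E, flip to white, move to (3,10). |black|=4
Step 6: on WHITE (3,10): turn R to S, flip to black, move to (4,10). |black|=5
Step 7: on WHITE (4,10): turn R to W, flip to black, move to (4,9). |black|=6
Step 8: on WHITE (4,9): turn R to N, flip to black, move to (3,9). |black|=7
Step 9: on WHITE (3,9): turn R to E, flip to black, move to (3,10). |black|=8
Step 10: on BLACK (3,10): turn L to N, flip to white, move to (2,10). |black|=7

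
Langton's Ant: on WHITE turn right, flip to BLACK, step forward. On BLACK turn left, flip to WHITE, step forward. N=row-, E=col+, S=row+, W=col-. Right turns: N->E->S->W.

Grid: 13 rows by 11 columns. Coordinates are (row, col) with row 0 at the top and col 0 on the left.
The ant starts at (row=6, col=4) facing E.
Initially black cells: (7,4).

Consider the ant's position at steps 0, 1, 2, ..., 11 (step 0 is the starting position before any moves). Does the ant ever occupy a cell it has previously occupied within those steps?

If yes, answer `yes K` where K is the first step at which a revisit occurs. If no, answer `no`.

Answer: yes 5

Derivation:
Step 1: on WHITE (6,4): turn R to S, flip to black, move to (7,4). |black|=2 — new cell
Step 2: on BLACK (7,4): turn L to E, flip to white, move to (7,5). |black|=1 — new cell
Step 3: on WHITE (7,5): turn R to S, flip to black, move to (8,5). |black|=2 — new cell
Step 4: on WHITE (8,5): turn R to W, flip to black, move to (8,4). |black|=3 — new cell
Step 5: on WHITE (8,4): turn R to N, flip to black, move to (7,4). |black|=4 — REVISIT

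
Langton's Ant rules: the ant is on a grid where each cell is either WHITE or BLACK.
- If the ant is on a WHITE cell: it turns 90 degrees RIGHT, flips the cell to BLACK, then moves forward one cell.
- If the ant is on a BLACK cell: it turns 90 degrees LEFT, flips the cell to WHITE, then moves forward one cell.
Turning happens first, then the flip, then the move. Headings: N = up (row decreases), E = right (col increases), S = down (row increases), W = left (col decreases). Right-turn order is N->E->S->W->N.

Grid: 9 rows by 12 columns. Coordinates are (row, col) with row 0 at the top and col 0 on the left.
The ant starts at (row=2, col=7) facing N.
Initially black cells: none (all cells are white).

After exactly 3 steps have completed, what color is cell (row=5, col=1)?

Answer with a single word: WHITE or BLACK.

Answer: WHITE

Derivation:
Step 1: on WHITE (2,7): turn R to E, flip to black, move to (2,8). |black|=1
Step 2: on WHITE (2,8): turn R to S, flip to black, move to (3,8). |black|=2
Step 3: on WHITE (3,8): turn R to W, flip to black, move to (3,7). |black|=3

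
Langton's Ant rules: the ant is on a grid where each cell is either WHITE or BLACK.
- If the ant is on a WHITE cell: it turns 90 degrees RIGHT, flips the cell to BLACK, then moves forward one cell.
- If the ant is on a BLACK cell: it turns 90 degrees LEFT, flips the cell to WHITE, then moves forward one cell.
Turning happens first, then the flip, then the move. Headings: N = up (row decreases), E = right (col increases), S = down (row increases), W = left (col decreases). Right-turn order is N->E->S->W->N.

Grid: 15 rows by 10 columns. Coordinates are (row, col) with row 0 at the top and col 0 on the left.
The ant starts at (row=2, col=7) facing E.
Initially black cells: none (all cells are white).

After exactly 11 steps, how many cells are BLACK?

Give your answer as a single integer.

Answer: 7

Derivation:
Step 1: on WHITE (2,7): turn R to S, flip to black, move to (3,7). |black|=1
Step 2: on WHITE (3,7): turn R to W, flip to black, move to (3,6). |black|=2
Step 3: on WHITE (3,6): turn R to N, flip to black, move to (2,6). |black|=3
Step 4: on WHITE (2,6): turn R to E, flip to black, move to (2,7). |black|=4
Step 5: on BLACK (2,7): turn L to N, flip to white, move to (1,7). |black|=3
Step 6: on WHITE (1,7): turn R to E, flip to black, move to (1,8). |black|=4
Step 7: on WHITE (1,8): turn R to S, flip to black, move to (2,8). |black|=5
Step 8: on WHITE (2,8): turn R to W, flip to black, move to (2,7). |black|=6
Step 9: on WHITE (2,7): turn R to N, flip to black, move to (1,7). |black|=7
Step 10: on BLACK (1,7): turn L to W, flip to white, move to (1,6). |black|=6
Step 11: on WHITE (1,6): turn R to N, flip to black, move to (0,6). |black|=7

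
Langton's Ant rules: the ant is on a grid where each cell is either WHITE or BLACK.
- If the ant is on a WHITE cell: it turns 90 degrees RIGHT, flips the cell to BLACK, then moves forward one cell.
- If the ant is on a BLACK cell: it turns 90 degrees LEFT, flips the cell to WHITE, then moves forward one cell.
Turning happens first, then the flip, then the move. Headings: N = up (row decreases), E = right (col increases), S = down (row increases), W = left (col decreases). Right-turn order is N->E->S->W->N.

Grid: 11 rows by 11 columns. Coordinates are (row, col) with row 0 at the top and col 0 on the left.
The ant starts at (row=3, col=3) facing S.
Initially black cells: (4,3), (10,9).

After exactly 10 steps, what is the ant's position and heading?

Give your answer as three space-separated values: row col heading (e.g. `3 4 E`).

Step 1: on WHITE (3,3): turn R to W, flip to black, move to (3,2). |black|=3
Step 2: on WHITE (3,2): turn R to N, flip to black, move to (2,2). |black|=4
Step 3: on WHITE (2,2): turn R to E, flip to black, move to (2,3). |black|=5
Step 4: on WHITE (2,3): turn R to S, flip to black, move to (3,3). |black|=6
Step 5: on BLACK (3,3): turn L to E, flip to white, move to (3,4). |black|=5
Step 6: on WHITE (3,4): turn R to S, flip to black, move to (4,4). |black|=6
Step 7: on WHITE (4,4): turn R to W, flip to black, move to (4,3). |black|=7
Step 8: on BLACK (4,3): turn L to S, flip to white, move to (5,3). |black|=6
Step 9: on WHITE (5,3): turn R to W, flip to black, move to (5,2). |black|=7
Step 10: on WHITE (5,2): turn R to N, flip to black, move to (4,2). |black|=8

Answer: 4 2 N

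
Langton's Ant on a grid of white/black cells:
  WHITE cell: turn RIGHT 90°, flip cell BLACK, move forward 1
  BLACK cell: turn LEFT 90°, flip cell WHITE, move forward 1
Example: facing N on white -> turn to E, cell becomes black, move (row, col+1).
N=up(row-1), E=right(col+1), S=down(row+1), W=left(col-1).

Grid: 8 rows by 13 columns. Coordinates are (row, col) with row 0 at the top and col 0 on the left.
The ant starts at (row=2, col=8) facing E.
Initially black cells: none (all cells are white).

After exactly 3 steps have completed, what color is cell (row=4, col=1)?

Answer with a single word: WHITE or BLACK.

Answer: WHITE

Derivation:
Step 1: on WHITE (2,8): turn R to S, flip to black, move to (3,8). |black|=1
Step 2: on WHITE (3,8): turn R to W, flip to black, move to (3,7). |black|=2
Step 3: on WHITE (3,7): turn R to N, flip to black, move to (2,7). |black|=3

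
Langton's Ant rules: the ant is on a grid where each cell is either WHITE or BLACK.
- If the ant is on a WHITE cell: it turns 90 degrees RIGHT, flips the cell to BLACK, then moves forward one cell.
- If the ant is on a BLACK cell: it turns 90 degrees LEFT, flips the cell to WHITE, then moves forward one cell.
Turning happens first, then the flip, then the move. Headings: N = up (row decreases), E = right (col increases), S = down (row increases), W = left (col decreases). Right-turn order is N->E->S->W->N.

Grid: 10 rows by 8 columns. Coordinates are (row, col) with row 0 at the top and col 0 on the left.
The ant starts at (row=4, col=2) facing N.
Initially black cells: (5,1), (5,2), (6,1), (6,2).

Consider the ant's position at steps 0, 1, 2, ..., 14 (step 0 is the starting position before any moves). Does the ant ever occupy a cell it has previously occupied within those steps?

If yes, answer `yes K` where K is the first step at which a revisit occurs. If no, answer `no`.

Answer: yes 8

Derivation:
Step 1: on WHITE (4,2): turn R to E, flip to black, move to (4,3). |black|=5 — new cell
Step 2: on WHITE (4,3): turn R to S, flip to black, move to (5,3). |black|=6 — new cell
Step 3: on WHITE (5,3): turn R to W, flip to black, move to (5,2). |black|=7 — new cell
Step 4: on BLACK (5,2): turn L to S, flip to white, move to (6,2). |black|=6 — new cell
Step 5: on BLACK (6,2): turn L to E, flip to white, move to (6,3). |black|=5 — new cell
Step 6: on WHITE (6,3): turn R to S, flip to black, move to (7,3). |black|=6 — new cell
Step 7: on WHITE (7,3): turn R to W, flip to black, move to (7,2). |black|=7 — new cell
Step 8: on WHITE (7,2): turn R to N, flip to black, move to (6,2). |black|=8 — REVISIT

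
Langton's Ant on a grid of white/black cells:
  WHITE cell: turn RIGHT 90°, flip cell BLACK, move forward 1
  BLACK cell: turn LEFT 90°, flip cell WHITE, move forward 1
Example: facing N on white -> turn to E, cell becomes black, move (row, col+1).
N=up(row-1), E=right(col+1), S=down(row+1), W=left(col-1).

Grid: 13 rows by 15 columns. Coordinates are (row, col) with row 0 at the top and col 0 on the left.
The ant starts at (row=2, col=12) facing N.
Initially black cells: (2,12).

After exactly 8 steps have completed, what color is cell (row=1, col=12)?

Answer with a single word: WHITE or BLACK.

Step 1: on BLACK (2,12): turn L to W, flip to white, move to (2,11). |black|=0
Step 2: on WHITE (2,11): turn R to N, flip to black, move to (1,11). |black|=1
Step 3: on WHITE (1,11): turn R to E, flip to black, move to (1,12). |black|=2
Step 4: on WHITE (1,12): turn R to S, flip to black, move to (2,12). |black|=3
Step 5: on WHITE (2,12): turn R to W, flip to black, move to (2,11). |black|=4
Step 6: on BLACK (2,11): turn L to S, flip to white, move to (3,11). |black|=3
Step 7: on WHITE (3,11): turn R to W, flip to black, move to (3,10). |black|=4
Step 8: on WHITE (3,10): turn R to N, flip to black, move to (2,10). |black|=5

Answer: BLACK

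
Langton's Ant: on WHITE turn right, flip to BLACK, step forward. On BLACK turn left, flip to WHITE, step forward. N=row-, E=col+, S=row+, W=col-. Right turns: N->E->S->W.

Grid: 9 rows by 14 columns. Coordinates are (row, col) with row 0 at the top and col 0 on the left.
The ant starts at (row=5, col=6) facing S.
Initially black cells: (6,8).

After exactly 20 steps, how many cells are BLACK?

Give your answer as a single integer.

Step 1: on WHITE (5,6): turn R to W, flip to black, move to (5,5). |black|=2
Step 2: on WHITE (5,5): turn R to N, flip to black, move to (4,5). |black|=3
Step 3: on WHITE (4,5): turn R to E, flip to black, move to (4,6). |black|=4
Step 4: on WHITE (4,6): turn R to S, flip to black, move to (5,6). |black|=5
Step 5: on BLACK (5,6): turn L to E, flip to white, move to (5,7). |black|=4
Step 6: on WHITE (5,7): turn R to S, flip to black, move to (6,7). |black|=5
Step 7: on WHITE (6,7): turn R to W, flip to black, move to (6,6). |black|=6
Step 8: on WHITE (6,6): turn R to N, flip to black, move to (5,6). |black|=7
Step 9: on WHITE (5,6): turn R to E, flip to black, move to (5,7). |black|=8
Step 10: on BLACK (5,7): turn L to N, flip to white, move to (4,7). |black|=7
Step 11: on WHITE (4,7): turn R to E, flip to black, move to (4,8). |black|=8
Step 12: on WHITE (4,8): turn R to S, flip to black, move to (5,8). |black|=9
Step 13: on WHITE (5,8): turn R to W, flip to black, move to (5,7). |black|=10
Step 14: on WHITE (5,7): turn R to N, flip to black, move to (4,7). |black|=11
Step 15: on BLACK (4,7): turn L to W, flip to white, move to (4,6). |black|=10
Step 16: on BLACK (4,6): turn L to S, flip to white, move to (5,6). |black|=9
Step 17: on BLACK (5,6): turn L to E, flip to white, move to (5,7). |black|=8
Step 18: on BLACK (5,7): turn L to N, flip to white, move to (4,7). |black|=7
Step 19: on WHITE (4,7): turn R to E, flip to black, move to (4,8). |black|=8
Step 20: on BLACK (4,8): turn L to N, flip to white, move to (3,8). |black|=7

Answer: 7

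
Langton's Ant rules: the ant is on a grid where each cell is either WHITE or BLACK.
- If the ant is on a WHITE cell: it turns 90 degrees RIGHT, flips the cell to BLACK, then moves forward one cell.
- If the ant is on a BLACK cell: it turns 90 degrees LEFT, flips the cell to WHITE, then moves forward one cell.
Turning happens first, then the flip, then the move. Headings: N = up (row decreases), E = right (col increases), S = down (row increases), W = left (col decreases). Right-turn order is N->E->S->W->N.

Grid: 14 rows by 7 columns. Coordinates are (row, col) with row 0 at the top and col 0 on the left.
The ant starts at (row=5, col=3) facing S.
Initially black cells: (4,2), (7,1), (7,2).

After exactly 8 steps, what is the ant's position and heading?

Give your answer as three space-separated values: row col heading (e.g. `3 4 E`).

Answer: 5 1 S

Derivation:
Step 1: on WHITE (5,3): turn R to W, flip to black, move to (5,2). |black|=4
Step 2: on WHITE (5,2): turn R to N, flip to black, move to (4,2). |black|=5
Step 3: on BLACK (4,2): turn L to W, flip to white, move to (4,1). |black|=4
Step 4: on WHITE (4,1): turn R to N, flip to black, move to (3,1). |black|=5
Step 5: on WHITE (3,1): turn R to E, flip to black, move to (3,2). |black|=6
Step 6: on WHITE (3,2): turn R to S, flip to black, move to (4,2). |black|=7
Step 7: on WHITE (4,2): turn R to W, flip to black, move to (4,1). |black|=8
Step 8: on BLACK (4,1): turn L to S, flip to white, move to (5,1). |black|=7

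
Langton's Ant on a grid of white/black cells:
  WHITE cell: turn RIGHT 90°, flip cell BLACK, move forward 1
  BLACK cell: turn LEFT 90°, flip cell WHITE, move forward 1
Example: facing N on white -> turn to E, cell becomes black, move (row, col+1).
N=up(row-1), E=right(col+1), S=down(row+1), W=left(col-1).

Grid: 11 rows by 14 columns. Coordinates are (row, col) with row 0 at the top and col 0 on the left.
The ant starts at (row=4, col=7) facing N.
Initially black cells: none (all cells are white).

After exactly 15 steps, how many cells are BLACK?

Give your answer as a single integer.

Step 1: on WHITE (4,7): turn R to E, flip to black, move to (4,8). |black|=1
Step 2: on WHITE (4,8): turn R to S, flip to black, move to (5,8). |black|=2
Step 3: on WHITE (5,8): turn R to W, flip to black, move to (5,7). |black|=3
Step 4: on WHITE (5,7): turn R to N, flip to black, move to (4,7). |black|=4
Step 5: on BLACK (4,7): turn L to W, flip to white, move to (4,6). |black|=3
Step 6: on WHITE (4,6): turn R to N, flip to black, move to (3,6). |black|=4
Step 7: on WHITE (3,6): turn R to E, flip to black, move to (3,7). |black|=5
Step 8: on WHITE (3,7): turn R to S, flip to black, move to (4,7). |black|=6
Step 9: on WHITE (4,7): turn R to W, flip to black, move to (4,6). |black|=7
Step 10: on BLACK (4,6): turn L to S, flip to white, move to (5,6). |black|=6
Step 11: on WHITE (5,6): turn R to W, flip to black, move to (5,5). |black|=7
Step 12: on WHITE (5,5): turn R to N, flip to black, move to (4,5). |black|=8
Step 13: on WHITE (4,5): turn R to E, flip to black, move to (4,6). |black|=9
Step 14: on WHITE (4,6): turn R to S, flip to black, move to (5,6). |black|=10
Step 15: on BLACK (5,6): turn L to E, flip to white, move to (5,7). |black|=9

Answer: 9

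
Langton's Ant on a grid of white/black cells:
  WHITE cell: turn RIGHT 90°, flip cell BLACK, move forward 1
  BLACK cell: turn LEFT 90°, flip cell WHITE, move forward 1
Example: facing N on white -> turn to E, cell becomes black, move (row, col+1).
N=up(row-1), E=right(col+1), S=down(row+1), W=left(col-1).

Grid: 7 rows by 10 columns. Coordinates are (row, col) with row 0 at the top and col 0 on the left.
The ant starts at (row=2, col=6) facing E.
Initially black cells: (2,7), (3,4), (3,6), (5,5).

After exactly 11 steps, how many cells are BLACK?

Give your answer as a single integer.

Step 1: on WHITE (2,6): turn R to S, flip to black, move to (3,6). |black|=5
Step 2: on BLACK (3,6): turn L to E, flip to white, move to (3,7). |black|=4
Step 3: on WHITE (3,7): turn R to S, flip to black, move to (4,7). |black|=5
Step 4: on WHITE (4,7): turn R to W, flip to black, move to (4,6). |black|=6
Step 5: on WHITE (4,6): turn R to N, flip to black, move to (3,6). |black|=7
Step 6: on WHITE (3,6): turn R to E, flip to black, move to (3,7). |black|=8
Step 7: on BLACK (3,7): turn L to N, flip to white, move to (2,7). |black|=7
Step 8: on BLACK (2,7): turn L to W, flip to white, move to (2,6). |black|=6
Step 9: on BLACK (2,6): turn L to S, flip to white, move to (3,6). |black|=5
Step 10: on BLACK (3,6): turn L to E, flip to white, move to (3,7). |black|=4
Step 11: on WHITE (3,7): turn R to S, flip to black, move to (4,7). |black|=5

Answer: 5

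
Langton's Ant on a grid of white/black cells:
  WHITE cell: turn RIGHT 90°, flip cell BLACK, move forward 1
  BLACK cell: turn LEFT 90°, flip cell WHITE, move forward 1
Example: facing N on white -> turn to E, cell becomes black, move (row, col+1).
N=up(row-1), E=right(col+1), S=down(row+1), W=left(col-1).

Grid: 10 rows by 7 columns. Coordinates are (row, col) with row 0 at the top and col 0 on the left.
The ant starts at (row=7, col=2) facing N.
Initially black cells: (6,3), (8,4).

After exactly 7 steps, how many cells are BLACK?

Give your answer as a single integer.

Step 1: on WHITE (7,2): turn R to E, flip to black, move to (7,3). |black|=3
Step 2: on WHITE (7,3): turn R to S, flip to black, move to (8,3). |black|=4
Step 3: on WHITE (8,3): turn R to W, flip to black, move to (8,2). |black|=5
Step 4: on WHITE (8,2): turn R to N, flip to black, move to (7,2). |black|=6
Step 5: on BLACK (7,2): turn L to W, flip to white, move to (7,1). |black|=5
Step 6: on WHITE (7,1): turn R to N, flip to black, move to (6,1). |black|=6
Step 7: on WHITE (6,1): turn R to E, flip to black, move to (6,2). |black|=7

Answer: 7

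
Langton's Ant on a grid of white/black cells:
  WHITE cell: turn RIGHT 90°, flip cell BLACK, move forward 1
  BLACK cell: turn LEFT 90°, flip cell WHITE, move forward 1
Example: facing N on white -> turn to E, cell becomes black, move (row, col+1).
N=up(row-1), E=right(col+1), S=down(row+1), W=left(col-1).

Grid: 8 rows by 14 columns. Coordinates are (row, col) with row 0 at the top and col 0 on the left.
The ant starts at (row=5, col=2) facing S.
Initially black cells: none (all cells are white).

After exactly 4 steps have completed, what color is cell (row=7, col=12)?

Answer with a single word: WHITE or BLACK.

Answer: WHITE

Derivation:
Step 1: on WHITE (5,2): turn R to W, flip to black, move to (5,1). |black|=1
Step 2: on WHITE (5,1): turn R to N, flip to black, move to (4,1). |black|=2
Step 3: on WHITE (4,1): turn R to E, flip to black, move to (4,2). |black|=3
Step 4: on WHITE (4,2): turn R to S, flip to black, move to (5,2). |black|=4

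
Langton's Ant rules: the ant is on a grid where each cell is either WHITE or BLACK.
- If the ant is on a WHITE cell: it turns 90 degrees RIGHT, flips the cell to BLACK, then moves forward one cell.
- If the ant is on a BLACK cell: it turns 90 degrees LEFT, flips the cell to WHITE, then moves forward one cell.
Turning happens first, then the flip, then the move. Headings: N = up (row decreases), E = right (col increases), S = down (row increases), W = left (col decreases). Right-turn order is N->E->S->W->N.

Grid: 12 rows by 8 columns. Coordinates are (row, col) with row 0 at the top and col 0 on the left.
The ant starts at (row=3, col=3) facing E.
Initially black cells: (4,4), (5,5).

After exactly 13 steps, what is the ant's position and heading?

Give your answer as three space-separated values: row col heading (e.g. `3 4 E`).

Step 1: on WHITE (3,3): turn R to S, flip to black, move to (4,3). |black|=3
Step 2: on WHITE (4,3): turn R to W, flip to black, move to (4,2). |black|=4
Step 3: on WHITE (4,2): turn R to N, flip to black, move to (3,2). |black|=5
Step 4: on WHITE (3,2): turn R to E, flip to black, move to (3,3). |black|=6
Step 5: on BLACK (3,3): turn L to N, flip to white, move to (2,3). |black|=5
Step 6: on WHITE (2,3): turn R to E, flip to black, move to (2,4). |black|=6
Step 7: on WHITE (2,4): turn R to S, flip to black, move to (3,4). |black|=7
Step 8: on WHITE (3,4): turn R to W, flip to black, move to (3,3). |black|=8
Step 9: on WHITE (3,3): turn R to N, flip to black, move to (2,3). |black|=9
Step 10: on BLACK (2,3): turn L to W, flip to white, move to (2,2). |black|=8
Step 11: on WHITE (2,2): turn R to N, flip to black, move to (1,2). |black|=9
Step 12: on WHITE (1,2): turn R to E, flip to black, move to (1,3). |black|=10
Step 13: on WHITE (1,3): turn R to S, flip to black, move to (2,3). |black|=11

Answer: 2 3 S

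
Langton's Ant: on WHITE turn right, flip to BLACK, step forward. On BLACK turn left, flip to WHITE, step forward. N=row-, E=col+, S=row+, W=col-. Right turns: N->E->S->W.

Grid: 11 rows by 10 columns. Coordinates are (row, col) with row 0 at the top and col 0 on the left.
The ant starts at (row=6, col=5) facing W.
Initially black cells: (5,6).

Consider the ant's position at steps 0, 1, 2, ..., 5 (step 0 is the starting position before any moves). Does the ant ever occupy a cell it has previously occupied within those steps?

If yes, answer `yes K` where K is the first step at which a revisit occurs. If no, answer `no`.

Answer: no

Derivation:
Step 1: on WHITE (6,5): turn R to N, flip to black, move to (5,5). |black|=2 — new cell
Step 2: on WHITE (5,5): turn R to E, flip to black, move to (5,6). |black|=3 — new cell
Step 3: on BLACK (5,6): turn L to N, flip to white, move to (4,6). |black|=2 — new cell
Step 4: on WHITE (4,6): turn R to E, flip to black, move to (4,7). |black|=3 — new cell
Step 5: on WHITE (4,7): turn R to S, flip to black, move to (5,7). |black|=4 — new cell
No revisit within 5 steps.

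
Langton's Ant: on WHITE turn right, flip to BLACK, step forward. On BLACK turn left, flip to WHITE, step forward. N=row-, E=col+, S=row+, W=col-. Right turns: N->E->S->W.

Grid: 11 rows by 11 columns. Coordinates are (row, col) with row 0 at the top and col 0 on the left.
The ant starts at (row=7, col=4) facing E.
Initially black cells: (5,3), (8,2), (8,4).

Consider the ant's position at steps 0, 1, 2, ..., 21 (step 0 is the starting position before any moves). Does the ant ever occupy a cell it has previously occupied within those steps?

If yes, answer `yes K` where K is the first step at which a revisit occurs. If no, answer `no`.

Step 1: on WHITE (7,4): turn R to S, flip to black, move to (8,4). |black|=4 — new cell
Step 2: on BLACK (8,4): turn L to E, flip to white, move to (8,5). |black|=3 — new cell
Step 3: on WHITE (8,5): turn R to S, flip to black, move to (9,5). |black|=4 — new cell
Step 4: on WHITE (9,5): turn R to W, flip to black, move to (9,4). |black|=5 — new cell
Step 5: on WHITE (9,4): turn R to N, flip to black, move to (8,4). |black|=6 — REVISIT

Answer: yes 5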